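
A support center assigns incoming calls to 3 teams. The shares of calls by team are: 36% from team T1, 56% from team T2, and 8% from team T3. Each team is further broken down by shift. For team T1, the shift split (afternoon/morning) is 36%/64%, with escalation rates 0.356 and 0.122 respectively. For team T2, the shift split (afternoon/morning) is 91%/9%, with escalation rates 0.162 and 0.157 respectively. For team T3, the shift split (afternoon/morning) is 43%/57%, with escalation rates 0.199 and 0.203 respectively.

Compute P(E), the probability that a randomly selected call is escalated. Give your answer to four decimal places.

P(E) ≈ 0.1808

P(E|T1) = 0.36·0.356 + 0.64·0.122 = 0.12816 + 0.07808 = 0.20624
P(E|T2) = 0.91·0.162 + 0.09·0.157 = 0.14742 + 0.01413 = 0.16155
P(E|T3) = 0.43·0.199 + 0.57·0.203 = 0.08557 + 0.11571 = 0.20128
Then overall,
P(E) = 0.36·0.20624 + 0.56·0.16155 + 0.08·0.20128
      = 0.0742464 + 0.090468 + 0.0161024 = 0.1808168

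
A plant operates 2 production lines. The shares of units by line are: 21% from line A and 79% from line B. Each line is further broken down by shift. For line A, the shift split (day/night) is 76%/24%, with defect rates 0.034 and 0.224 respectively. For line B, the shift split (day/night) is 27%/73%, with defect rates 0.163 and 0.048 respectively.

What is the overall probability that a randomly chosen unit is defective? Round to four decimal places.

P(D|A) = 0.76·0.034 + 0.24·0.224 = 0.02584 + 0.05376 = 0.0796
P(D|B) = 0.27·0.163 + 0.73·0.048 = 0.04401 + 0.03504 = 0.07905
By total probability over the outer partition,
P(D) = 0.21·0.0796 + 0.79·0.07905
      = 0.016716 + 0.0624495 = 0.0791655

P(D) ≈ 0.0792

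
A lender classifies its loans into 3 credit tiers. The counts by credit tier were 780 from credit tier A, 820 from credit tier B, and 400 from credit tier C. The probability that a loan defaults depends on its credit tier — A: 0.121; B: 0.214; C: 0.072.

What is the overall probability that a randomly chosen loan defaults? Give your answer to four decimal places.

P(D) ≈ 0.1493

Total: 780 + 820 + 400 = 2000.
P(A) = 780/2000 = 0.39. P(B) = 820/2000 = 0.41. P(C) = 400/2000 = 0.2.
Using total probability over the partition,
P(D) = P(D|A)·P(A) + P(D|B)·P(B) + P(D|C)·P(C)
      = 0.121·0.39 + 0.214·0.41 + 0.072·0.2
      = 0.04719 + 0.08774 + 0.0144 = 0.14933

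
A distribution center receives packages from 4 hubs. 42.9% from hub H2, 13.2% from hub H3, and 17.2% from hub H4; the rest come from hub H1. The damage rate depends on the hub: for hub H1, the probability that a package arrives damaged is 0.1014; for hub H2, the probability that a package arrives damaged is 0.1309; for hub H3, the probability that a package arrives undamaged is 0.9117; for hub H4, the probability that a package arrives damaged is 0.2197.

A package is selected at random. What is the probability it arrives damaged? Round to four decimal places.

P(H1) = 1 − (0.429 + 0.132 + 0.172) = 0.267.
P(D|H3) = 1 − 0.9117 = 0.0883.
By the law of total probability,
P(D) = P(D|H1)·P(H1) + P(D|H2)·P(H2) + P(D|H3)·P(H3) + P(D|H4)·P(H4)
      = 0.1014·0.267 + 0.1309·0.429 + 0.0883·0.132 + 0.2197·0.172
      = 0.0270738 + 0.0561561 + 0.0116556 + 0.0377884 = 0.1326739

0.1327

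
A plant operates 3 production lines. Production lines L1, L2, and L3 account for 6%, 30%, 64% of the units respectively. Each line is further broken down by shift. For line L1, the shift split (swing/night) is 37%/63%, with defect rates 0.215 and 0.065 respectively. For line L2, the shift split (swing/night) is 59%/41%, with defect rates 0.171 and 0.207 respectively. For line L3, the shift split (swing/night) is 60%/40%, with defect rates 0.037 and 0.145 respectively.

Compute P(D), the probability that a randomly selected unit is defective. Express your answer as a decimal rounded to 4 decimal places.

P(D|L1) = 0.37·0.215 + 0.63·0.065 = 0.07955 + 0.04095 = 0.1205
P(D|L2) = 0.59·0.171 + 0.41·0.207 = 0.10089 + 0.08487 = 0.18576
P(D|L3) = 0.6·0.037 + 0.4·0.145 = 0.0222 + 0.058 = 0.0802
Then overall,
P(D) = 0.06·0.1205 + 0.3·0.18576 + 0.64·0.0802
      = 0.00723 + 0.055728 + 0.051328 = 0.114286

0.1143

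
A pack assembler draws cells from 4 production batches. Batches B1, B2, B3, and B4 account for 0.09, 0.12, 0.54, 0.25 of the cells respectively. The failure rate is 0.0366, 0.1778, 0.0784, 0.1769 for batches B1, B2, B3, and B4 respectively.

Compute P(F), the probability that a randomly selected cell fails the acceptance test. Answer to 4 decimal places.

0.1112

Using total probability over the partition,
P(F) = P(F|B1)·P(B1) + P(F|B2)·P(B2) + P(F|B3)·P(B3) + P(F|B4)·P(B4)
      = 0.0366·0.09 + 0.1778·0.12 + 0.0784·0.54 + 0.1769·0.25
      = 0.003294 + 0.021336 + 0.042336 + 0.044225 = 0.111191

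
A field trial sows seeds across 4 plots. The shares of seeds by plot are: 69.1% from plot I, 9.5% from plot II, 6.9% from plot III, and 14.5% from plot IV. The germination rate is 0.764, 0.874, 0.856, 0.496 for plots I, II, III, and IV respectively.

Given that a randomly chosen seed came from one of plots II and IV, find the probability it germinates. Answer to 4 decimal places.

0.6456

Let S = {II, IV}.
P(S) = 0.095 + 0.145 = 0.24.
P(G ∩ S) = 0.874·0.095 + 0.496·0.145 = 0.08303 + 0.07192 = 0.15495.
P(G | S) = 0.15495 / 0.24 = 0.645625…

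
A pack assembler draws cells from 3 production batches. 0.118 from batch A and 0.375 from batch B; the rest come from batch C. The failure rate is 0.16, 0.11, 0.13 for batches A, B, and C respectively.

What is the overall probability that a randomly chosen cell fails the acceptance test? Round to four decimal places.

P(C) = 1 − (0.118 + 0.375) = 0.507.
By the law of total probability,
P(F) = P(F|A)·P(A) + P(F|B)·P(B) + P(F|C)·P(C)
      = 0.16·0.118 + 0.11·0.375 + 0.13·0.507
      = 0.01888 + 0.04125 + 0.06591 = 0.12604

P(F) ≈ 0.1260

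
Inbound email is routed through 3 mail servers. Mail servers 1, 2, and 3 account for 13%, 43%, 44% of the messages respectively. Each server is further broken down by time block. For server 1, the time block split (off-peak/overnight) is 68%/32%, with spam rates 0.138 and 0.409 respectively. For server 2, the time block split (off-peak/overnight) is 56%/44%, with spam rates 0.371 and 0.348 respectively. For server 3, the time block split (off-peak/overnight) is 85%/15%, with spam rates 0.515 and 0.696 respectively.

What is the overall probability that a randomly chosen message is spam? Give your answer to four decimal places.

P(S) ≈ 0.4229

P(S|1) = 0.68·0.138 + 0.32·0.409 = 0.09384 + 0.13088 = 0.22472
P(S|2) = 0.56·0.371 + 0.44·0.348 = 0.20776 + 0.15312 = 0.36088
P(S|3) = 0.85·0.515 + 0.15·0.696 = 0.43775 + 0.1044 = 0.54215
Then overall,
P(S) = 0.13·0.22472 + 0.43·0.36088 + 0.44·0.54215
      = 0.0292136 + 0.1551784 + 0.238546 = 0.422938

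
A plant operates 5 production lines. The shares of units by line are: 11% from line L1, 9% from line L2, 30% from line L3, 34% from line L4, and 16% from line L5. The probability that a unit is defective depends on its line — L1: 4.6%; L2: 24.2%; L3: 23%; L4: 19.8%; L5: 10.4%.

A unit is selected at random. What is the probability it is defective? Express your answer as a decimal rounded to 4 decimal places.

P(D) = P(D|L1)·P(L1) + P(D|L2)·P(L2) + P(D|L3)·P(L3) + P(D|L4)·P(L4) + P(D|L5)·P(L5)
      = 0.046·0.11 + 0.242·0.09 + 0.23·0.3 + 0.198·0.34 + 0.104·0.16
      = 0.00506 + 0.02178 + 0.069 + 0.06732 + 0.01664 = 0.1798

0.1798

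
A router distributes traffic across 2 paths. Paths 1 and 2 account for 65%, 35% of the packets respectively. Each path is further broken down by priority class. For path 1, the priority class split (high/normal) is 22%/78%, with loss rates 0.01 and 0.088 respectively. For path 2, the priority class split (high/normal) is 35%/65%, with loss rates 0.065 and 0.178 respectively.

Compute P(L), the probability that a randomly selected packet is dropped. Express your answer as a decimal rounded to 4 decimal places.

P(L|1) = 0.22·0.01 + 0.78·0.088 = 0.0022 + 0.06864 = 0.07084
P(L|2) = 0.35·0.065 + 0.65·0.178 = 0.02275 + 0.1157 = 0.13845
By total probability over the outer partition,
P(L) = 0.65·0.07084 + 0.35·0.13845
      = 0.046046 + 0.0484575 = 0.0945035

0.0945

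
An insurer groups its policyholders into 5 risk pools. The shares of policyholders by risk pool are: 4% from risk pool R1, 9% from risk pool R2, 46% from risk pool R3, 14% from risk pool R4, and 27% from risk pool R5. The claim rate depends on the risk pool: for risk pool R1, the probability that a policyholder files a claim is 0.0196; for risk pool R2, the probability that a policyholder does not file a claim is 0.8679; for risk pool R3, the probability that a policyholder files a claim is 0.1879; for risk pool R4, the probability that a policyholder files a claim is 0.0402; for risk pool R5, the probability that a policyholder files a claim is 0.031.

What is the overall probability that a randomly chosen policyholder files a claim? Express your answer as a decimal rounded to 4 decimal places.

P(C|R2) = 1 − 0.8679 = 0.1321.
Using total probability over the partition,
P(C) = P(C|R1)·P(R1) + P(C|R2)·P(R2) + P(C|R3)·P(R3) + P(C|R4)·P(R4) + P(C|R5)·P(R5)
      = 0.0196·0.04 + 0.1321·0.09 + 0.1879·0.46 + 0.0402·0.14 + 0.031·0.27
      = 0.000784 + 0.011889 + 0.086434 + 0.005628 + 0.00837 = 0.113105

0.1131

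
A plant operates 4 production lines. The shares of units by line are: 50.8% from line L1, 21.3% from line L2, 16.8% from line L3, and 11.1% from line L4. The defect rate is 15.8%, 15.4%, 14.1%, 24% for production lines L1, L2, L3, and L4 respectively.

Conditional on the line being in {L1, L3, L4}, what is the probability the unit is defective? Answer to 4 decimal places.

0.1659

Let S = {L1, L3, L4}.
P(S) = 0.508 + 0.168 + 0.111 = 0.787.
P(D ∩ S) = 0.158·0.508 + 0.141·0.168 + 0.24·0.111 = 0.080264 + 0.023688 + 0.02664 = 0.130592.
P(D | S) = 0.130592 / 0.787 = 0.165936…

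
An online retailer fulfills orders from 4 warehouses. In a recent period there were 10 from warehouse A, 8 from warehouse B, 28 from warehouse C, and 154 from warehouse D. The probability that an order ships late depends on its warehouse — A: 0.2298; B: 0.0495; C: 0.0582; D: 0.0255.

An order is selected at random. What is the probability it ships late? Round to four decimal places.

Total: 10 + 8 + 28 + 154 = 200.
P(A) = 10/200 = 0.05. P(B) = 8/200 = 0.04. P(C) = 28/200 = 0.14. P(D) = 154/200 = 0.77.
P(L) = P(L|A)·P(A) + P(L|B)·P(B) + P(L|C)·P(C) + P(L|D)·P(D)
      = 0.2298·0.05 + 0.0495·0.04 + 0.0582·0.14 + 0.0255·0.77
      = 0.01149 + 0.00198 + 0.008148 + 0.019635 = 0.041253

P(L) ≈ 0.0413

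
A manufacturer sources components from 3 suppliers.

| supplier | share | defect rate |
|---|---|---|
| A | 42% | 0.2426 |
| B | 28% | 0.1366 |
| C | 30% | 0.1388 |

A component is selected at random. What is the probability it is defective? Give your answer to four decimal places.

P(D) ≈ 0.1818

Using total probability over the partition,
P(D) = P(D|A)·P(A) + P(D|B)·P(B) + P(D|C)·P(C)
      = 0.2426·0.42 + 0.1366·0.28 + 0.1388·0.3
      = 0.101892 + 0.038248 + 0.04164 = 0.18178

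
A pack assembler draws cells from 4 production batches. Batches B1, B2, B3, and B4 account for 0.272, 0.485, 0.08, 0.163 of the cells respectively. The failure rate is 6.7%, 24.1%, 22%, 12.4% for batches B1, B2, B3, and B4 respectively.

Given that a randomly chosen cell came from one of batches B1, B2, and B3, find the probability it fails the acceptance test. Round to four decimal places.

0.1824

Let S = {B1, B2, B3}.
P(S) = 0.272 + 0.485 + 0.08 = 0.837.
P(F ∩ S) = 0.067·0.272 + 0.241·0.485 + 0.22·0.08 = 0.018224 + 0.116885 + 0.0176 = 0.152709.
P(F | S) = 0.152709 / 0.837 = 0.182448…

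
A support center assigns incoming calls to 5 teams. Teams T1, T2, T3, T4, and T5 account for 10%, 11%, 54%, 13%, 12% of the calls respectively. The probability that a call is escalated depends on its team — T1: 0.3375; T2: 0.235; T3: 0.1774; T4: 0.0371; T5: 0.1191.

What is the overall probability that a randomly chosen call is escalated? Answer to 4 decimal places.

P(E) ≈ 0.1745

Using total probability over the partition,
P(E) = P(E|T1)·P(T1) + P(E|T2)·P(T2) + P(E|T3)·P(T3) + P(E|T4)·P(T4) + P(E|T5)·P(T5)
      = 0.3375·0.1 + 0.235·0.11 + 0.1774·0.54 + 0.0371·0.13 + 0.1191·0.12
      = 0.03375 + 0.02585 + 0.095796 + 0.004823 + 0.014292 = 0.174511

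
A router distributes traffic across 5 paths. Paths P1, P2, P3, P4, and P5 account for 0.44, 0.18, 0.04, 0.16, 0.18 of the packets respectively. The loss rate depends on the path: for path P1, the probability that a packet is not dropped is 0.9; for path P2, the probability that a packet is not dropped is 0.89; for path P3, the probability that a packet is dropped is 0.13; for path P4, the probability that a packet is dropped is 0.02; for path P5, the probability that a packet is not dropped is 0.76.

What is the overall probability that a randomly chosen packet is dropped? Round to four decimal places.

P(L|P1) = 1 − 0.9 = 0.1.
P(L|P2) = 1 − 0.89 = 0.11.
P(L|P5) = 1 − 0.76 = 0.24.
P(L) = P(L|P1)·P(P1) + P(L|P2)·P(P2) + P(L|P3)·P(P3) + P(L|P4)·P(P4) + P(L|P5)·P(P5)
      = 0.1·0.44 + 0.11·0.18 + 0.13·0.04 + 0.02·0.16 + 0.24·0.18
      = 0.044 + 0.0198 + 0.0052 + 0.0032 + 0.0432 = 0.1154

0.1154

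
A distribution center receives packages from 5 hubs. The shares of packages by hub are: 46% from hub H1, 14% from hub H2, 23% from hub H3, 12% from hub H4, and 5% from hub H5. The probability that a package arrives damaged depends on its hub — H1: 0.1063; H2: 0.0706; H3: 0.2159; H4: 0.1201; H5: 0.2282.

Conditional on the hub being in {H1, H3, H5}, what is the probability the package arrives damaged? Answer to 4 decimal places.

0.1486

Let S = {H1, H3, H5}.
P(S) = 0.46 + 0.23 + 0.05 = 0.74.
P(D ∩ S) = 0.1063·0.46 + 0.2159·0.23 + 0.2282·0.05 = 0.048898 + 0.049657 + 0.01141 = 0.109965.
P(D | S) = 0.109965 / 0.74 = 0.148601…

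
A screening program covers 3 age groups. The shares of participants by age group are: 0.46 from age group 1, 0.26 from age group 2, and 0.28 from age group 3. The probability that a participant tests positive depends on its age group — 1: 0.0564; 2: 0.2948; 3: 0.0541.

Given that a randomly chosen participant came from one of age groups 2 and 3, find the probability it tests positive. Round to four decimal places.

Let S = {2, 3}.
P(S) = 0.26 + 0.28 = 0.54.
P(T ∩ S) = 0.2948·0.26 + 0.0541·0.28 = 0.076648 + 0.015148 = 0.091796.
P(T | S) = 0.091796 / 0.54 = 0.169993…

P(T|S) ≈ 0.1700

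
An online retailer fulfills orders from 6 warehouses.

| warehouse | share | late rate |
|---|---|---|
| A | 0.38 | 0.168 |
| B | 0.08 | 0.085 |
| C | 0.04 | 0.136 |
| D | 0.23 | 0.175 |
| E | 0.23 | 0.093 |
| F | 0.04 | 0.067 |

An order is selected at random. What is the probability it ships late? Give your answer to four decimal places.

P(L) = P(L|A)·P(A) + P(L|B)·P(B) + P(L|C)·P(C) + P(L|D)·P(D) + P(L|E)·P(E) + P(L|F)·P(F)
      = 0.168·0.38 + 0.085·0.08 + 0.136·0.04 + 0.175·0.23 + 0.093·0.23 + 0.067·0.04
      = 0.06384 + 0.0068 + 0.00544 + 0.04025 + 0.02139 + 0.00268 = 0.1404

0.1404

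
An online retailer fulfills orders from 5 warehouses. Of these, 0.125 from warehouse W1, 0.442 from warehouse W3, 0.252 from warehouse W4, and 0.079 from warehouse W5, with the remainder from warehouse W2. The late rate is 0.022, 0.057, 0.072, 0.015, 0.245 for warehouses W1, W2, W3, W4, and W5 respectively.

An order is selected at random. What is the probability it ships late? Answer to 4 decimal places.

0.0635

P(W2) = 1 − (0.125 + 0.442 + 0.252 + 0.079) = 0.102.
P(L) = P(L|W1)·P(W1) + P(L|W2)·P(W2) + P(L|W3)·P(W3) + P(L|W4)·P(W4) + P(L|W5)·P(W5)
      = 0.022·0.125 + 0.057·0.102 + 0.072·0.442 + 0.015·0.252 + 0.245·0.079
      = 0.00275 + 0.005814 + 0.031824 + 0.00378 + 0.019355 = 0.063523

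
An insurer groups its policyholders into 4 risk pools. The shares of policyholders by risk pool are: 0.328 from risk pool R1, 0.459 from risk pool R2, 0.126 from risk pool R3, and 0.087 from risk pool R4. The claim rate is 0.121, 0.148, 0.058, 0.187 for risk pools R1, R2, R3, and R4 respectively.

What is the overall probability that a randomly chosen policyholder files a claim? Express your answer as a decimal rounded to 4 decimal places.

P(C) ≈ 0.1312

Using total probability over the partition,
P(C) = P(C|R1)·P(R1) + P(C|R2)·P(R2) + P(C|R3)·P(R3) + P(C|R4)·P(R4)
      = 0.121·0.328 + 0.148·0.459 + 0.058·0.126 + 0.187·0.087
      = 0.039688 + 0.067932 + 0.007308 + 0.016269 = 0.131197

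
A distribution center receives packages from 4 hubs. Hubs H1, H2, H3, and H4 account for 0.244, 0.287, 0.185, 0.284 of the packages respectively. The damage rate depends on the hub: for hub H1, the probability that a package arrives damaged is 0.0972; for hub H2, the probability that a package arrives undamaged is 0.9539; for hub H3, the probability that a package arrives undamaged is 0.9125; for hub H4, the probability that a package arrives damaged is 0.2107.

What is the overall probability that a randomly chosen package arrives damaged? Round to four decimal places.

P(D) ≈ 0.1130

P(D|H2) = 1 − 0.9539 = 0.0461.
P(D|H3) = 1 − 0.9125 = 0.0875.
Summing over the partition,
P(D) = P(D|H1)·P(H1) + P(D|H2)·P(H2) + P(D|H3)·P(H3) + P(D|H4)·P(H4)
      = 0.0972·0.244 + 0.0461·0.287 + 0.0875·0.185 + 0.2107·0.284
      = 0.0237168 + 0.0132307 + 0.0161875 + 0.0598388 = 0.1129738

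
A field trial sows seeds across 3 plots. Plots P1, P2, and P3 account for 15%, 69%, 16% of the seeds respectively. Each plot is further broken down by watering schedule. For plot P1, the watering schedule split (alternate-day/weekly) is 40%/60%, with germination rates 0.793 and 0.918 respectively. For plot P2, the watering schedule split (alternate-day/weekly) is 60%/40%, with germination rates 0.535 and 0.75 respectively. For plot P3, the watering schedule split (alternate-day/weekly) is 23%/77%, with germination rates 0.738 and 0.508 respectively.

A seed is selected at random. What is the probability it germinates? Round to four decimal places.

P(G|P1) = 0.4·0.793 + 0.6·0.918 = 0.3172 + 0.5508 = 0.868
P(G|P2) = 0.6·0.535 + 0.4·0.75 = 0.321 + 0.3 = 0.621
P(G|P3) = 0.23·0.738 + 0.77·0.508 = 0.16974 + 0.39116 = 0.5609
By total probability over the outer partition,
P(G) = 0.15·0.868 + 0.69·0.621 + 0.16·0.5609
      = 0.1302 + 0.42849 + 0.089744 = 0.648434

P(G) ≈ 0.6484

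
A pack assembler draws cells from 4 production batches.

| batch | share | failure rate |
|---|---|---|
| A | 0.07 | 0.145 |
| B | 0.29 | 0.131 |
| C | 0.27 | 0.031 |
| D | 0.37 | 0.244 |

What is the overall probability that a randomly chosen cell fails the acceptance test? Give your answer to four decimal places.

P(F) = P(F|A)·P(A) + P(F|B)·P(B) + P(F|C)·P(C) + P(F|D)·P(D)
      = 0.145·0.07 + 0.131·0.29 + 0.031·0.27 + 0.244·0.37
      = 0.01015 + 0.03799 + 0.00837 + 0.09028 = 0.14679

P(F) ≈ 0.1468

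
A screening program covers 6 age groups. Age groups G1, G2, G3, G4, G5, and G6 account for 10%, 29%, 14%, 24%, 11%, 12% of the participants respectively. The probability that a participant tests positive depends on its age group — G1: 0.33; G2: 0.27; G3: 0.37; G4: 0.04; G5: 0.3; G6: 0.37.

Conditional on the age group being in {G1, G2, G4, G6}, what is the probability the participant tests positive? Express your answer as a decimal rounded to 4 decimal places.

P(T|S) ≈ 0.2204

Let S = {G1, G2, G4, G6}.
P(S) = 0.1 + 0.29 + 0.24 + 0.12 = 0.75.
P(T ∩ S) = 0.33·0.1 + 0.27·0.29 + 0.04·0.24 + 0.37·0.12 = 0.033 + 0.0783 + 0.0096 + 0.0444 = 0.1653.
P(T | S) = 0.1653 / 0.75 = 0.220400…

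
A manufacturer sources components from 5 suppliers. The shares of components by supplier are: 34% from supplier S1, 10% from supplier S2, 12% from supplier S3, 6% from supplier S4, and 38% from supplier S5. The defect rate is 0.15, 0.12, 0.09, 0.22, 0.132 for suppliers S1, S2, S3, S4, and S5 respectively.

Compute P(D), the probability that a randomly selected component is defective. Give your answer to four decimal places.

P(D) = P(D|S1)·P(S1) + P(D|S2)·P(S2) + P(D|S3)·P(S3) + P(D|S4)·P(S4) + P(D|S5)·P(S5)
      = 0.15·0.34 + 0.12·0.1 + 0.09·0.12 + 0.22·0.06 + 0.132·0.38
      = 0.051 + 0.012 + 0.0108 + 0.0132 + 0.05016 = 0.13716

P(D) ≈ 0.1372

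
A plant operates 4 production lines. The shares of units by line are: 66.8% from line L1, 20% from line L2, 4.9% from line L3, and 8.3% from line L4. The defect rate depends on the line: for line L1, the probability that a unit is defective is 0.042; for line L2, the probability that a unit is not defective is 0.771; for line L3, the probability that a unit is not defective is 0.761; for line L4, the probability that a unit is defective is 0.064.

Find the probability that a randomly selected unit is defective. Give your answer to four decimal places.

P(D|L2) = 1 − 0.771 = 0.229.
P(D|L3) = 1 − 0.761 = 0.239.
Using total probability over the partition,
P(D) = P(D|L1)·P(L1) + P(D|L2)·P(L2) + P(D|L3)·P(L3) + P(D|L4)·P(L4)
      = 0.042·0.668 + 0.229·0.2 + 0.239·0.049 + 0.064·0.083
      = 0.028056 + 0.0458 + 0.011711 + 0.005312 = 0.090879

0.0909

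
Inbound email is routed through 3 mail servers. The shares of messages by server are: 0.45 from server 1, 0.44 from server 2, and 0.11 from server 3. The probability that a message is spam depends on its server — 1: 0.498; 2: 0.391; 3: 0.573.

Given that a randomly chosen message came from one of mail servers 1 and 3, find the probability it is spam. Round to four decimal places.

0.5127

Let J = {1, 3}.
P(J) = 0.45 + 0.11 = 0.56.
P(S ∩ J) = 0.498·0.45 + 0.573·0.11 = 0.2241 + 0.06303 = 0.28713.
P(S | J) = 0.28713 / 0.56 = 0.512732…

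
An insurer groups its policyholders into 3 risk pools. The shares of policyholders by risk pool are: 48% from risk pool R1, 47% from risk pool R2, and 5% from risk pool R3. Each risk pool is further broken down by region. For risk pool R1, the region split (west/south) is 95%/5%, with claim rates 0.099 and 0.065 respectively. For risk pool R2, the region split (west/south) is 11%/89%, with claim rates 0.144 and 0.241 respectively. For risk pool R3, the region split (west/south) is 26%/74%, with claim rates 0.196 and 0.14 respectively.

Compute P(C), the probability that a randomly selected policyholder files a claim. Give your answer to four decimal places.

P(C|R1) = 0.95·0.099 + 0.05·0.065 = 0.09405 + 0.00325 = 0.0973
P(C|R2) = 0.11·0.144 + 0.89·0.241 = 0.01584 + 0.21449 = 0.23033
P(C|R3) = 0.26·0.196 + 0.74·0.14 = 0.05096 + 0.1036 = 0.15456
By total probability over the outer partition,
P(C) = 0.48·0.0973 + 0.47·0.23033 + 0.05·0.15456
      = 0.046704 + 0.1082551 + 0.007728 = 0.1626871

P(C) ≈ 0.1627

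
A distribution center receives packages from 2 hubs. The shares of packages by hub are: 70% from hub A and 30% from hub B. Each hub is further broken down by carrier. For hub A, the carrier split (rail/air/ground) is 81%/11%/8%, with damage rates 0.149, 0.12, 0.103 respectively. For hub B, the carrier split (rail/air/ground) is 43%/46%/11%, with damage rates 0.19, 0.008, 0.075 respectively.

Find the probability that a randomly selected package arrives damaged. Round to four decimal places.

0.1276

P(D|A) = 0.81·0.149 + 0.11·0.12 + 0.08·0.103 = 0.12069 + 0.0132 + 0.00824 = 0.14213
P(D|B) = 0.43·0.19 + 0.46·0.008 + 0.11·0.075 = 0.0817 + 0.00368 + 0.00825 = 0.09363
By total probability over the outer partition,
P(D) = 0.7·0.14213 + 0.3·0.09363
      = 0.099491 + 0.028089 = 0.12758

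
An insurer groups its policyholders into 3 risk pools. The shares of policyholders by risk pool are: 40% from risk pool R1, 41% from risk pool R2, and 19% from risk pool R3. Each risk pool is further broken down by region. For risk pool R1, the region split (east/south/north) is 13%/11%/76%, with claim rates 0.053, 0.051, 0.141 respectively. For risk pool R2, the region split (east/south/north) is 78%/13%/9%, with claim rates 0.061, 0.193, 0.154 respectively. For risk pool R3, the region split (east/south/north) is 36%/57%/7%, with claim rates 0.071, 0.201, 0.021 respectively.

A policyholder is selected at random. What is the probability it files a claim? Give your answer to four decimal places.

P(C|R1) = 0.13·0.053 + 0.11·0.051 + 0.76·0.141 = 0.00689 + 0.00561 + 0.10716 = 0.11966
P(C|R2) = 0.78·0.061 + 0.13·0.193 + 0.09·0.154 = 0.04758 + 0.02509 + 0.01386 = 0.08653
P(C|R3) = 0.36·0.071 + 0.57·0.201 + 0.07·0.021 = 0.02556 + 0.11457 + 0.00147 = 0.1416
By total probability over the outer partition,
P(C) = 0.4·0.11966 + 0.41·0.08653 + 0.19·0.1416
      = 0.047864 + 0.0354773 + 0.026904 = 0.1102453

P(C) ≈ 0.1102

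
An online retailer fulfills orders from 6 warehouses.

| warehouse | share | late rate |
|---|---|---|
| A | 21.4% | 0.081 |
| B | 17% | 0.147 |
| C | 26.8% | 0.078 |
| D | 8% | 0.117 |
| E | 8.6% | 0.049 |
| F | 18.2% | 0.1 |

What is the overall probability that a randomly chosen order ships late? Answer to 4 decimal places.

P(L) = P(L|A)·P(A) + P(L|B)·P(B) + P(L|C)·P(C) + P(L|D)·P(D) + P(L|E)·P(E) + P(L|F)·P(F)
      = 0.081·0.214 + 0.147·0.17 + 0.078·0.268 + 0.117·0.08 + 0.049·0.086 + 0.1·0.182
      = 0.017334 + 0.02499 + 0.020904 + 0.00936 + 0.004214 + 0.0182 = 0.095002

P(L) ≈ 0.0950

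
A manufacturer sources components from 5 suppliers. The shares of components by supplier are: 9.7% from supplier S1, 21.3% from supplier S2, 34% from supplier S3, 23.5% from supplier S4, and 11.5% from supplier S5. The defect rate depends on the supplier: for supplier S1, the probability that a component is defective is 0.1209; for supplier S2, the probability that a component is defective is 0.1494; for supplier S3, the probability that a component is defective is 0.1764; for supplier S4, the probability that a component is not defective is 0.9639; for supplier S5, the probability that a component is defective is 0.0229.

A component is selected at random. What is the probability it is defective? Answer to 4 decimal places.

P(D) ≈ 0.1146

P(D|S4) = 1 − 0.9639 = 0.0361.
Using total probability over the partition,
P(D) = P(D|S1)·P(S1) + P(D|S2)·P(S2) + P(D|S3)·P(S3) + P(D|S4)·P(S4) + P(D|S5)·P(S5)
      = 0.1209·0.097 + 0.1494·0.213 + 0.1764·0.34 + 0.0361·0.235 + 0.0229·0.115
      = 0.0117273 + 0.0318222 + 0.059976 + 0.0084835 + 0.0026335 = 0.1146425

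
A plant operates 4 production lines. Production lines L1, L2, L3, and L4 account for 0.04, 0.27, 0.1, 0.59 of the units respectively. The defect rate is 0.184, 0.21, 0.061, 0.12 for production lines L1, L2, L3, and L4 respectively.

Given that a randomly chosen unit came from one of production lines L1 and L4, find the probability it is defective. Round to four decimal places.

Let S = {L1, L4}.
P(S) = 0.04 + 0.59 = 0.63.
P(D ∩ S) = 0.184·0.04 + 0.12·0.59 = 0.00736 + 0.0708 = 0.07816.
P(D | S) = 0.07816 / 0.63 = 0.124063…

P(D|S) ≈ 0.1241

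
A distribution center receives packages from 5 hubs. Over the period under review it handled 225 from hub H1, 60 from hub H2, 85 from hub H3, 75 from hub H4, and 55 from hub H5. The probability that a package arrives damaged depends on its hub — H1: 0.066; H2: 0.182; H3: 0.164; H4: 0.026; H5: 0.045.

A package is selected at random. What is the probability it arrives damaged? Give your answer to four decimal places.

P(D) ≈ 0.0883

Total: 225 + 60 + 85 + 75 + 55 = 500.
P(H1) = 225/500 = 0.45. P(H2) = 60/500 = 0.12. P(H3) = 85/500 = 0.17. P(H4) = 75/500 = 0.15. P(H5) = 55/500 = 0.11.
Using total probability over the partition,
P(D) = P(D|H1)·P(H1) + P(D|H2)·P(H2) + P(D|H3)·P(H3) + P(D|H4)·P(H4) + P(D|H5)·P(H5)
      = 0.066·0.45 + 0.182·0.12 + 0.164·0.17 + 0.026·0.15 + 0.045·0.11
      = 0.0297 + 0.02184 + 0.02788 + 0.0039 + 0.00495 = 0.08827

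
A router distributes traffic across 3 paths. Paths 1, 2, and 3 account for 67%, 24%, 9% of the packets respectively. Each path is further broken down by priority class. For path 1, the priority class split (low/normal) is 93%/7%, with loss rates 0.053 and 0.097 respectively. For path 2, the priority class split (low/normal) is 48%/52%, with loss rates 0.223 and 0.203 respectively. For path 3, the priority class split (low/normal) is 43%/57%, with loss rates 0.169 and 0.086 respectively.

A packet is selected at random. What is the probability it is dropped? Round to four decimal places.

P(L|1) = 0.93·0.053 + 0.07·0.097 = 0.04929 + 0.00679 = 0.05608
P(L|2) = 0.48·0.223 + 0.52·0.203 = 0.10704 + 0.10556 = 0.2126
P(L|3) = 0.43·0.169 + 0.57·0.086 = 0.07267 + 0.04902 = 0.12169
Then overall,
P(L) = 0.67·0.05608 + 0.24·0.2126 + 0.09·0.12169
      = 0.0375736 + 0.051024 + 0.0109521 = 0.0995497

P(L) ≈ 0.0995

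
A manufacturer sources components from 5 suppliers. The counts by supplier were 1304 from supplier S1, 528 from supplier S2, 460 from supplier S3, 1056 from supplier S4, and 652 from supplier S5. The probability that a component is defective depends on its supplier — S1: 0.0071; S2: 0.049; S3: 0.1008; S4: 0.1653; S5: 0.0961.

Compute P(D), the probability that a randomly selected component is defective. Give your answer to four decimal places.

Total: 1304 + 528 + 460 + 1056 + 652 = 4000.
P(S1) = 1304/4000 = 0.326. P(S2) = 528/4000 = 0.132. P(S3) = 460/4000 = 0.115. P(S4) = 1056/4000 = 0.264. P(S5) = 652/4000 = 0.163.
P(D) = P(D|S1)·P(S1) + P(D|S2)·P(S2) + P(D|S3)·P(S3) + P(D|S4)·P(S4) + P(D|S5)·P(S5)
      = 0.0071·0.326 + 0.049·0.132 + 0.1008·0.115 + 0.1653·0.264 + 0.0961·0.163
      = 0.0023146 + 0.006468 + 0.011592 + 0.0436392 + 0.0156643 = 0.0796781

P(D) ≈ 0.0797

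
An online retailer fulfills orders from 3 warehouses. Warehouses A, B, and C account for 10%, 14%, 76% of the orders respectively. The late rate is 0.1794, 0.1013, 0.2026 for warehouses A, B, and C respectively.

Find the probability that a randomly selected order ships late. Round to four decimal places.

Using total probability over the partition,
P(L) = P(L|A)·P(A) + P(L|B)·P(B) + P(L|C)·P(C)
      = 0.1794·0.1 + 0.1013·0.14 + 0.2026·0.76
      = 0.01794 + 0.014182 + 0.153976 = 0.186098

0.1861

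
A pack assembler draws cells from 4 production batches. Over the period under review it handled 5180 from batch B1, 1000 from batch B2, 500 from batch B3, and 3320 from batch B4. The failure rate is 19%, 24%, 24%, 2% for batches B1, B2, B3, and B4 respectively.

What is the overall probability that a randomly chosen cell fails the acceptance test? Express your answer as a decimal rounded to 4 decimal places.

0.1411

Total: 5180 + 1000 + 500 + 3320 = 10000.
P(B1) = 5180/10000 = 0.518. P(B2) = 1000/10000 = 0.1. P(B3) = 500/10000 = 0.05. P(B4) = 3320/10000 = 0.332.
Summing over the partition,
P(F) = P(F|B1)·P(B1) + P(F|B2)·P(B2) + P(F|B3)·P(B3) + P(F|B4)·P(B4)
      = 0.19·0.518 + 0.24·0.1 + 0.24·0.05 + 0.02·0.332
      = 0.09842 + 0.024 + 0.012 + 0.00664 = 0.14106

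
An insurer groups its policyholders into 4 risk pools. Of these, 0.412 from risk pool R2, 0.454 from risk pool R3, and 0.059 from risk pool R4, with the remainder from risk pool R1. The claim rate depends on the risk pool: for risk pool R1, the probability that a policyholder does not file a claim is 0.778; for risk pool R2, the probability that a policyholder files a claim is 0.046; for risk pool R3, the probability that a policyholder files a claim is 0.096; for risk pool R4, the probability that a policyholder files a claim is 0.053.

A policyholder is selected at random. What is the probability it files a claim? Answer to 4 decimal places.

0.0823

P(R1) = 1 − (0.412 + 0.454 + 0.059) = 0.075.
P(C|R1) = 1 − 0.778 = 0.222.
P(C) = P(C|R1)·P(R1) + P(C|R2)·P(R2) + P(C|R3)·P(R3) + P(C|R4)·P(R4)
      = 0.222·0.075 + 0.046·0.412 + 0.096·0.454 + 0.053·0.059
      = 0.01665 + 0.018952 + 0.043584 + 0.003127 = 0.082313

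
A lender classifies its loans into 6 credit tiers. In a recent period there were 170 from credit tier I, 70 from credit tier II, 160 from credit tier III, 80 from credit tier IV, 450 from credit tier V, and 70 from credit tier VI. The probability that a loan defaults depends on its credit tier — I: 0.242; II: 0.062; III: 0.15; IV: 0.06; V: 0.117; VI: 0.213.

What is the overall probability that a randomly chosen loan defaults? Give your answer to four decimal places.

0.1418

Total: 170 + 70 + 160 + 80 + 450 + 70 = 1000.
P(I) = 170/1000 = 0.17. P(II) = 70/1000 = 0.07. P(III) = 160/1000 = 0.16. P(IV) = 80/1000 = 0.08. P(V) = 450/1000 = 0.45. P(VI) = 70/1000 = 0.07.
P(D) = P(D|I)·P(I) + P(D|II)·P(II) + P(D|III)·P(III) + P(D|IV)·P(IV) + P(D|V)·P(V) + P(D|VI)·P(VI)
      = 0.242·0.17 + 0.062·0.07 + 0.15·0.16 + 0.06·0.08 + 0.117·0.45 + 0.213·0.07
      = 0.04114 + 0.00434 + 0.024 + 0.0048 + 0.05265 + 0.01491 = 0.14184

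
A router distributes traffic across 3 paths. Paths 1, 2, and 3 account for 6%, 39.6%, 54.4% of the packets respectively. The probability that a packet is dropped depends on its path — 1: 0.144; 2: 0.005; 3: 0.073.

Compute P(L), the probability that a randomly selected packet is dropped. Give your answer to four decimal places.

0.0503

Summing over the partition,
P(L) = P(L|1)·P(1) + P(L|2)·P(2) + P(L|3)·P(3)
      = 0.144·0.06 + 0.005·0.396 + 0.073·0.544
      = 0.00864 + 0.00198 + 0.039712 = 0.050332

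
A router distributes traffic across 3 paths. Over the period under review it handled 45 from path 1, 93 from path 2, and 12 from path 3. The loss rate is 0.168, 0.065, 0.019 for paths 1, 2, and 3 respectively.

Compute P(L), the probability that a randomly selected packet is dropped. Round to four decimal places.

Total: 45 + 93 + 12 = 150.
P(1) = 45/150 = 0.3. P(2) = 93/150 = 0.62. P(3) = 12/150 = 0.08.
By the law of total probability,
P(L) = P(L|1)·P(1) + P(L|2)·P(2) + P(L|3)·P(3)
      = 0.168·0.3 + 0.065·0.62 + 0.019·0.08
      = 0.0504 + 0.0403 + 0.00152 = 0.09222

0.0922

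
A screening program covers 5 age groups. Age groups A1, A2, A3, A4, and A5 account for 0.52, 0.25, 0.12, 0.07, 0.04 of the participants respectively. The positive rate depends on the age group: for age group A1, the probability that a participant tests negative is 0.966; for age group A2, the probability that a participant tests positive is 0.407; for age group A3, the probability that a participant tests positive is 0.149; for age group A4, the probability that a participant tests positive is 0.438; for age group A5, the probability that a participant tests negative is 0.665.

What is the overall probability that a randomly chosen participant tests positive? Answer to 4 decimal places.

0.1814

P(T|A1) = 1 − 0.966 = 0.034.
P(T|A5) = 1 − 0.665 = 0.335.
P(T) = P(T|A1)·P(A1) + P(T|A2)·P(A2) + P(T|A3)·P(A3) + P(T|A4)·P(A4) + P(T|A5)·P(A5)
      = 0.034·0.52 + 0.407·0.25 + 0.149·0.12 + 0.438·0.07 + 0.335·0.04
      = 0.01768 + 0.10175 + 0.01788 + 0.03066 + 0.0134 = 0.18137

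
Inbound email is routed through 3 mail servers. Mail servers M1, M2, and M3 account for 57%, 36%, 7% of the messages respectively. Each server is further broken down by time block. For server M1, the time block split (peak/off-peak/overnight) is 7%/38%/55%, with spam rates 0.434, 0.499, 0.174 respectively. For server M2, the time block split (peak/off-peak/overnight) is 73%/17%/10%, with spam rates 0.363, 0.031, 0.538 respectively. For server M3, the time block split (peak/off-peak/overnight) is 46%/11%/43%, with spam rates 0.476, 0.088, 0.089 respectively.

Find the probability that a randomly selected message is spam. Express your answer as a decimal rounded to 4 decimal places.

P(S) ≈ 0.3153

P(S|M1) = 0.07·0.434 + 0.38·0.499 + 0.55·0.174 = 0.03038 + 0.18962 + 0.0957 = 0.3157
P(S|M2) = 0.73·0.363 + 0.17·0.031 + 0.1·0.538 = 0.26499 + 0.00527 + 0.0538 = 0.32406
P(S|M3) = 0.46·0.476 + 0.11·0.088 + 0.43·0.089 = 0.21896 + 0.00968 + 0.03827 = 0.26691
By total probability over the outer partition,
P(S) = 0.57·0.3157 + 0.36·0.32406 + 0.07·0.26691
      = 0.179949 + 0.1166616 + 0.0186837 = 0.3152943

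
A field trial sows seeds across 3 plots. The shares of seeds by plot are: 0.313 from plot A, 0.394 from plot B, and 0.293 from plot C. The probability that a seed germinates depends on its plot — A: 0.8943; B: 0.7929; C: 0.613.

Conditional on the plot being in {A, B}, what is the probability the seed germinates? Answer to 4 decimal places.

P(G|S) ≈ 0.8378

Let S = {A, B}.
P(S) = 0.313 + 0.394 = 0.707.
P(G ∩ S) = 0.8943·0.313 + 0.7929·0.394 = 0.2799159 + 0.3124026 = 0.5923185.
P(G | S) = 0.5923185 / 0.707 = 0.837791…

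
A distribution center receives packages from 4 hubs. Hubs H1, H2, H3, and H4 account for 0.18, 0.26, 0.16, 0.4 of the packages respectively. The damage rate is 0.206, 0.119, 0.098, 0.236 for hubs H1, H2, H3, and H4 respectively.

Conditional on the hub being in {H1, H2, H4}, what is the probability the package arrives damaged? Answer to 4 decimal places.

0.1934

Let S = {H1, H2, H4}.
P(S) = 0.18 + 0.26 + 0.4 = 0.84.
P(D ∩ S) = 0.206·0.18 + 0.119·0.26 + 0.236·0.4 = 0.03708 + 0.03094 + 0.0944 = 0.16242.
P(D | S) = 0.16242 / 0.84 = 0.193357…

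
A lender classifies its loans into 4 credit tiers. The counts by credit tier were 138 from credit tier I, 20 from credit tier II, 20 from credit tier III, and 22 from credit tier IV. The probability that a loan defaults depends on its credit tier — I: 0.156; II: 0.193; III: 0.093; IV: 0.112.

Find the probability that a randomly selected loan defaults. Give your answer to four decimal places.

P(D) ≈ 0.1486

Total: 138 + 20 + 20 + 22 = 200.
P(I) = 138/200 = 0.69. P(II) = 20/200 = 0.1. P(III) = 20/200 = 0.1. P(IV) = 22/200 = 0.11.
P(D) = P(D|I)·P(I) + P(D|II)·P(II) + P(D|III)·P(III) + P(D|IV)·P(IV)
      = 0.156·0.69 + 0.193·0.1 + 0.093·0.1 + 0.112·0.11
      = 0.10764 + 0.0193 + 0.0093 + 0.01232 = 0.14856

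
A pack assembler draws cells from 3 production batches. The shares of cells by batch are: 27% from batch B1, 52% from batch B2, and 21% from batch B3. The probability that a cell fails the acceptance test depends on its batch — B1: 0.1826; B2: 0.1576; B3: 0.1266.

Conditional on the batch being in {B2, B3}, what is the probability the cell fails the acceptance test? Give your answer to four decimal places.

0.1487

Let S = {B2, B3}.
P(S) = 0.52 + 0.21 = 0.73.
P(F ∩ S) = 0.1576·0.52 + 0.1266·0.21 = 0.081952 + 0.026586 = 0.108538.
P(F | S) = 0.108538 / 0.73 = 0.148682…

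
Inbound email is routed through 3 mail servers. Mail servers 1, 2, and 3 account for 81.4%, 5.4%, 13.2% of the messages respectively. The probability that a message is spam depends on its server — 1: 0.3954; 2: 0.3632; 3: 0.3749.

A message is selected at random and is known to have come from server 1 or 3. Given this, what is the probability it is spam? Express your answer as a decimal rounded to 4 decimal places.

0.3925

Let J = {1, 3}.
P(J) = 0.814 + 0.132 = 0.946.
P(S ∩ J) = 0.3954·0.814 + 0.3749·0.132 = 0.3218556 + 0.0494868 = 0.3713424.
P(S | J) = 0.3713424 / 0.946 = 0.392540…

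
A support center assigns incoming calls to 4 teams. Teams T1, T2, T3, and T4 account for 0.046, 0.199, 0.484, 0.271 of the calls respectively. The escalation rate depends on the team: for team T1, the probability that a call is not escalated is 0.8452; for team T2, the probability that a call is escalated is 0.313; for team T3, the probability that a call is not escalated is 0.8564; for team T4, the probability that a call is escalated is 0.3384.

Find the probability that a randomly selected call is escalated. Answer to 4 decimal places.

P(E) ≈ 0.2306

P(E|T1) = 1 − 0.8452 = 0.1548.
P(E|T3) = 1 − 0.8564 = 0.1436.
P(E) = P(E|T1)·P(T1) + P(E|T2)·P(T2) + P(E|T3)·P(T3) + P(E|T4)·P(T4)
      = 0.1548·0.046 + 0.313·0.199 + 0.1436·0.484 + 0.3384·0.271
      = 0.0071208 + 0.062287 + 0.0695024 + 0.0917064 = 0.2306166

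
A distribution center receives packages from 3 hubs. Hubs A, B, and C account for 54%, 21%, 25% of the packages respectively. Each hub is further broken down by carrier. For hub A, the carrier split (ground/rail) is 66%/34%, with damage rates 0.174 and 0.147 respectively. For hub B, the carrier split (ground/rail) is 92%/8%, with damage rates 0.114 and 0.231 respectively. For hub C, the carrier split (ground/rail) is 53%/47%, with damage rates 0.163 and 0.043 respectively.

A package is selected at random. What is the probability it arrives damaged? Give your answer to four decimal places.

P(D|A) = 0.66·0.174 + 0.34·0.147 = 0.11484 + 0.04998 = 0.16482
P(D|B) = 0.92·0.114 + 0.08·0.231 = 0.10488 + 0.01848 = 0.12336
P(D|C) = 0.53·0.163 + 0.47·0.043 = 0.08639 + 0.02021 = 0.1066
By total probability over the outer partition,
P(D) = 0.54·0.16482 + 0.21·0.12336 + 0.25·0.1066
      = 0.0890028 + 0.0259056 + 0.02665 = 0.1415584

P(D) ≈ 0.1416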